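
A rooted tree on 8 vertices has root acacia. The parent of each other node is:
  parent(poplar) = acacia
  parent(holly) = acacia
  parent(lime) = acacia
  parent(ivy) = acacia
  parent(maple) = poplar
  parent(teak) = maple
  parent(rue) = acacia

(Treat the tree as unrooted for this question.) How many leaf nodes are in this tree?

5

Exactly 5 nodes have a single neighbour: holly, ivy, lime, rue, teak.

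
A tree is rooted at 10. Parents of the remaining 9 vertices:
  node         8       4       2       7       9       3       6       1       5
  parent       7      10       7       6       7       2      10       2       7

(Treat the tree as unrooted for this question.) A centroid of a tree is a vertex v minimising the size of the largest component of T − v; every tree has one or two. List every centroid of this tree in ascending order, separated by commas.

If 7 is removed the pieces have sizes 3, 3, 1, 1, 1, all ≤ ⌊10/2⌋ = 5.
No neighbour of 7 does as well, so 7 is the unique centroid.

7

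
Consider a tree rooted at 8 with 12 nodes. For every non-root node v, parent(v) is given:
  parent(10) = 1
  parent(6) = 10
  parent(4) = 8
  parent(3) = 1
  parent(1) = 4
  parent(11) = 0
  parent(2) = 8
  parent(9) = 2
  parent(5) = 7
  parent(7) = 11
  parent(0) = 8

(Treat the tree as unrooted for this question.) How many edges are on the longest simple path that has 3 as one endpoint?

A farthest node from 3 is 5.
The path 3 – 1 – 4 – 8 – 0 – 11 – 7 – 5 has 7 edges.

7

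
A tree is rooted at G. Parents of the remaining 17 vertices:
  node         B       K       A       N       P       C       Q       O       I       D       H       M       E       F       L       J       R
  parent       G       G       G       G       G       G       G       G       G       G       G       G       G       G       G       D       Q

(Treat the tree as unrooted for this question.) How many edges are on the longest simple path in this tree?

4

Starting from J, a farthest node is R at distance 4.
One longest path: J–D–G–Q–R.
So the diameter is 4.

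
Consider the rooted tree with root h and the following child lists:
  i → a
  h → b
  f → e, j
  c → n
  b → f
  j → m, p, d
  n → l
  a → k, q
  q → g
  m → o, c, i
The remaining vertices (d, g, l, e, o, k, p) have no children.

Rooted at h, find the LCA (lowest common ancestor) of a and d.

a's ancestor chain is a, i, m, j, f, b, h and d's is d, j, f, b, h; they first meet at j.

j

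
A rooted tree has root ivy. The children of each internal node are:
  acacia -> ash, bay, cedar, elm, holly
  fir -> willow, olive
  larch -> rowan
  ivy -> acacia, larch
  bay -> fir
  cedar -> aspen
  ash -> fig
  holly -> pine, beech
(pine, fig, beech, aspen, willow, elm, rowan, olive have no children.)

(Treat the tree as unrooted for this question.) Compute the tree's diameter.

Starting from willow, a farthest node is rowan at distance 6.
One longest path: willow - fir - bay - acacia - ivy - larch - rowan.
So the diameter is 6.

6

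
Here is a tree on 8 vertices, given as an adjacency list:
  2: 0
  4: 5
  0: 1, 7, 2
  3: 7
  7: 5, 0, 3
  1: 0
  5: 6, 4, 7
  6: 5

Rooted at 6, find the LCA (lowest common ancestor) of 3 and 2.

3's ancestor chain is 3, 7, 5, 6 and 2's is 2, 0, 7, 5, 6; they first meet at 7.

7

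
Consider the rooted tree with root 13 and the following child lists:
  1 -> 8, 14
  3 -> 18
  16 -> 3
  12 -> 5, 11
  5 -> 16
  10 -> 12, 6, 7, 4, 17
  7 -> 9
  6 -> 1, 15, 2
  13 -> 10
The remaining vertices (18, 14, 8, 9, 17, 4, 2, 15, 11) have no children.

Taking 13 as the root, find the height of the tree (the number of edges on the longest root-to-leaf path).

A deepest node is 18, reached by 13–10–12–5–16–3–18.
That path has 6 edges, so the height is 6.

6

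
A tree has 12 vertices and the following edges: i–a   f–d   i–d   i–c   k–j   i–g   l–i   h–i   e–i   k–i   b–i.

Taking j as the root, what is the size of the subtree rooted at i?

Descendants of i (including itself): i, g, d, l, b, e, h, a, c, f. That's 10.

10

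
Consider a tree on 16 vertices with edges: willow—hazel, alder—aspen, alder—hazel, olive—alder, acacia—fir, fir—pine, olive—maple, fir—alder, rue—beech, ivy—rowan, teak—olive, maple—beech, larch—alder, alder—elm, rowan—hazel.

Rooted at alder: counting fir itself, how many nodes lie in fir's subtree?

3

The subtree rooted at fir contains: fir, pine, acacia — 3 nodes.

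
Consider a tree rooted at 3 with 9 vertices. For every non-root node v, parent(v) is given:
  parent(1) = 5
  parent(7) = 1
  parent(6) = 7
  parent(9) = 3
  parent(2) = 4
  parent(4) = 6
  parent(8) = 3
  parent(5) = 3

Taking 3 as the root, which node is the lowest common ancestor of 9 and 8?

3

Path 9→root: 9 3; path 8→root: 8 3.
First common node: 3.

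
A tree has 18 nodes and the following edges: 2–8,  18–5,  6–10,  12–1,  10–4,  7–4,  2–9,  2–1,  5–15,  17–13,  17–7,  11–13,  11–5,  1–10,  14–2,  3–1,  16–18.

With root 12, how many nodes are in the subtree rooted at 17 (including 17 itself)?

The subtree rooted at 17 contains: 17, 13, 11, 5, 15, 18, 16 — 7 nodes.

7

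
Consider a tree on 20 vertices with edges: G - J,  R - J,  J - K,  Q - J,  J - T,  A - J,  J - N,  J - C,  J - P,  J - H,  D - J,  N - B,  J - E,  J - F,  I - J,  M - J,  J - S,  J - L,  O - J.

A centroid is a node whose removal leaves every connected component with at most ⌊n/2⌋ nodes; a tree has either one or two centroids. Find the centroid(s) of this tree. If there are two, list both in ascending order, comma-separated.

If J is removed the pieces have sizes 2, 1, 1, 1, 1, 1, 1, 1, 1, 1, 1, 1, 1, 1, 1, 1, 1, 1, all ≤ ⌊20/2⌋ = 10.
Every other node leaves some component of size > 10, so the centroid is unique.

J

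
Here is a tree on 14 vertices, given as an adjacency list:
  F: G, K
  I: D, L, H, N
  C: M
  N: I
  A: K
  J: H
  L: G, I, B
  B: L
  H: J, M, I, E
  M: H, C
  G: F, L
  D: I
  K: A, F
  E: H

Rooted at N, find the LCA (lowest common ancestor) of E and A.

E's ancestor chain is E, H, I, N and A's is A, K, F, G, L, I, N; they first meet at I.

I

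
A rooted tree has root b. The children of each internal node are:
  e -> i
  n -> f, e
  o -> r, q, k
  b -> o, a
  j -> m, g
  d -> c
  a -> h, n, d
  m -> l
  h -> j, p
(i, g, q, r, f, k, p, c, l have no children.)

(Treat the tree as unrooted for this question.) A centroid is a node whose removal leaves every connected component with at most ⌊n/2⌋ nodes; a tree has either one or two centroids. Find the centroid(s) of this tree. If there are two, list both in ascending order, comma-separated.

Delete a: the remaining components have sizes 6, 5, 4, 2. Max 6 ≤ 9, so a is a centroid.
Every other node leaves some component of size > 9, so the centroid is unique.

a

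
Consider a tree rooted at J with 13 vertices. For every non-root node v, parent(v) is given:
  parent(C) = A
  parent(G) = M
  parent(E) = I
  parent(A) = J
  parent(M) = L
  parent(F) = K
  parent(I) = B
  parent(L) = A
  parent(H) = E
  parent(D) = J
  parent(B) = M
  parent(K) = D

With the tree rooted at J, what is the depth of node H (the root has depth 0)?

7

Path from J to H: J → A → L → M → B → I → E → H, which has 7 edges.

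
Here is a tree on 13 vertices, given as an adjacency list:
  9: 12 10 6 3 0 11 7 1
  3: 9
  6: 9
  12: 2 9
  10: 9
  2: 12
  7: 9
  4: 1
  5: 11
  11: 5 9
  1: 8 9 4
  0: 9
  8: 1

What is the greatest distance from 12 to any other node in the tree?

3

Distances from 12 peak at 3, attained at 8 (4, 5 also at distance 3).
12 – 9 – 1 – 8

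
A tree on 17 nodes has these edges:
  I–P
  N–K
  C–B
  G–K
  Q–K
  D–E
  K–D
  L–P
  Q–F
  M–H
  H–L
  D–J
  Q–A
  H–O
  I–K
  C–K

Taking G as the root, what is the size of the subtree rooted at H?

3

Descendants of H (including itself): H, M, O. That's 3.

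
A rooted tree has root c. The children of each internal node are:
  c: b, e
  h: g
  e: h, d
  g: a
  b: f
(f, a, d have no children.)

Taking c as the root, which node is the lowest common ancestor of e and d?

Path e→root: e c; path d→root: d e c.
First common node: e.

e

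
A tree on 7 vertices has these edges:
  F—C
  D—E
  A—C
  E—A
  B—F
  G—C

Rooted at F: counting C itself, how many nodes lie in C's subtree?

5

C's subtree: {C, A, G, E, D}, size 5.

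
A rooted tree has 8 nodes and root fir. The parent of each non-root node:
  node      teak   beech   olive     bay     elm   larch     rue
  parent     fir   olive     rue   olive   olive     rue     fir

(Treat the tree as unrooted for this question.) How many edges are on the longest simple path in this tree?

Starting from teak, a farthest node is elm at distance 4.
One longest path: teak – fir – rue – olive – elm.
So the diameter is 4.

4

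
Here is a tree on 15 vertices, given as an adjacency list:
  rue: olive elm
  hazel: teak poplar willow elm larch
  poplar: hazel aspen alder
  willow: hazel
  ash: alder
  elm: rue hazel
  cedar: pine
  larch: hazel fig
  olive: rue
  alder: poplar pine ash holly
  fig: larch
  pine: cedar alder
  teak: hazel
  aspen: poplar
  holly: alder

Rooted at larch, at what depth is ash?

Climbing from ash to the root: ash – alder – poplar – hazel – larch. That's 4 steps.

4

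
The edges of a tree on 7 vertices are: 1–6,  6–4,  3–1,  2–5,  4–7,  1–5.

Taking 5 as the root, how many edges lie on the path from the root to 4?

5 – 1 – 6 – 4 — 3 edges.

3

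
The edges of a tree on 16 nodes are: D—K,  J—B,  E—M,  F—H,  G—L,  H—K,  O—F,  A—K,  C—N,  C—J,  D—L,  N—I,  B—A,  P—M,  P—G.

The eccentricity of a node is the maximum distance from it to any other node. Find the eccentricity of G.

9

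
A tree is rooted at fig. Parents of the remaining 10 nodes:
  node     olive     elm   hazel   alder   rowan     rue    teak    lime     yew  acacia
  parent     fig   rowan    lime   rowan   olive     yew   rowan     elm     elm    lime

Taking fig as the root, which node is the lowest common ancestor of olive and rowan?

olive

Ancestors of olive (toward the root): olive, fig.
Ancestors of rowan: rowan, olive, fig.
The deepest node appearing in both lists is olive.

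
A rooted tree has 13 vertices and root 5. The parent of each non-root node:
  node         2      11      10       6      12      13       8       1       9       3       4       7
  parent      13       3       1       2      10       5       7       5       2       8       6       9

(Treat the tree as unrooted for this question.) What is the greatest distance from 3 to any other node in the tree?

9

A farthest node from 3 is 12.
The path 3-8-7-9-2-13-5-1-10-12 has 9 edges.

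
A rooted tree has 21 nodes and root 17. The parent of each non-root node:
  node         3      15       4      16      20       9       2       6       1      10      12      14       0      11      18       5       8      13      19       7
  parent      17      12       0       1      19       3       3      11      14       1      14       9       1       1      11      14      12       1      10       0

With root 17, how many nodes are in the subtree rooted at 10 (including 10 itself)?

3

10's subtree: {10, 19, 20}, size 3.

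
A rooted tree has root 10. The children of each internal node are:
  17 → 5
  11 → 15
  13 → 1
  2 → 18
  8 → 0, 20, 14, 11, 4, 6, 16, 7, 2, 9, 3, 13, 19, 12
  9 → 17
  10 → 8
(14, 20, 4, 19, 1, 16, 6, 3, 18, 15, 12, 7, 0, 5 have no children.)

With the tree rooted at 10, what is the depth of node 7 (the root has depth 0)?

2

Climbing from 7 to the root: 7 → 8 → 10. That's 2 steps.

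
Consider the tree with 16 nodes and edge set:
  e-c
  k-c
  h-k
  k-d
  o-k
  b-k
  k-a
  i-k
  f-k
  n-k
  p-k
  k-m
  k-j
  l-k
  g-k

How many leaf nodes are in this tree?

14

Exactly 14 nodes have a single neighbour: a, b, d, e, f, g, h, i, j, l, m, n, o, p.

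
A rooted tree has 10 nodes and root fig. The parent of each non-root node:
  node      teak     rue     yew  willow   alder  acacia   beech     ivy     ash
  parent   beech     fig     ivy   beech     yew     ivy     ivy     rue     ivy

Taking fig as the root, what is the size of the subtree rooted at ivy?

8

Descendants of ivy (including itself): ivy, yew, acacia, beech, ash, alder, teak, willow. That's 8.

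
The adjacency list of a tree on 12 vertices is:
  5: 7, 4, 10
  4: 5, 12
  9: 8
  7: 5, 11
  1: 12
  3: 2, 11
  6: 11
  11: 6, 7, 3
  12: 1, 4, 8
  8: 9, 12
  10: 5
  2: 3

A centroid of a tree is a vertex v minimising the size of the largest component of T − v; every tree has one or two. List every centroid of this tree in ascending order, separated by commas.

5

If 5 is removed the pieces have sizes 5, 5, 1, all ≤ ⌊12/2⌋ = 6.
Every other node leaves some component of size > 6, so the centroid is unique.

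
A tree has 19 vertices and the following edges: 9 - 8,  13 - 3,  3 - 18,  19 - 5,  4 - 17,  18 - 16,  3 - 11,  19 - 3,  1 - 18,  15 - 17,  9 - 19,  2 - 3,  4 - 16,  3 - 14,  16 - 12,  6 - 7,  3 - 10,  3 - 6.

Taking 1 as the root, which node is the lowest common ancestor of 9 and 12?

Path 9→root: 9 19 3 18 1; path 12→root: 12 16 18 1.
First common node: 18.

18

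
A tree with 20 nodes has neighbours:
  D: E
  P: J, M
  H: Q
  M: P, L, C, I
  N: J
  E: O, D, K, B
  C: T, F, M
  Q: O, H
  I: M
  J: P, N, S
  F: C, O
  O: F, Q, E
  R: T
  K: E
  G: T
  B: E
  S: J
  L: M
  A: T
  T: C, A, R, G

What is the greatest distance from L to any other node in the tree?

Distances from L peak at 6, attained at B (D, K, H also at distance 6).
L–M–C–F–O–E–B

6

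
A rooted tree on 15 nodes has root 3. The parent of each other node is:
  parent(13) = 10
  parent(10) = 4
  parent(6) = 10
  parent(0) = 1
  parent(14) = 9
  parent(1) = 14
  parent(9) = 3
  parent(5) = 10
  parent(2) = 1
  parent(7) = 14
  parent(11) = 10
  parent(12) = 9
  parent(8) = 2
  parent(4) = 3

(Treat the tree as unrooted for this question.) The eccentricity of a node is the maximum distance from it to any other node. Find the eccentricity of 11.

8

The node farthest from 11 is 8, via 11-10-4-3-9-14-1-2-8 — 8 edges.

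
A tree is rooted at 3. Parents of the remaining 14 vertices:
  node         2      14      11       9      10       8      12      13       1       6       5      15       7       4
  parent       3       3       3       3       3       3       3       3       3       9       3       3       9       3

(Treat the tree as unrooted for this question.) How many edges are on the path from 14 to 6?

3

14–3–9–6: 3 edges.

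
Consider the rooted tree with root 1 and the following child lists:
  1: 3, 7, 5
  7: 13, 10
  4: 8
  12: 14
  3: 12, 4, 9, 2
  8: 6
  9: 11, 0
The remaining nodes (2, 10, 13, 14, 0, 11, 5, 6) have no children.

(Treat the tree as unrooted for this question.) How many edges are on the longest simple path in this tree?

A longest path is 6-8-4-3-1-7-13, with 6 edges.

6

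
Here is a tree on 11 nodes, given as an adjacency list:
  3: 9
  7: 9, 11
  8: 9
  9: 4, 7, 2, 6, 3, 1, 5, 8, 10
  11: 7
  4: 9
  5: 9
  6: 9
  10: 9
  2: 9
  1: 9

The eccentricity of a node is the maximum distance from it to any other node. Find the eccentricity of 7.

2

A farthest node from 7 is 2 (1, 3, 6, 5, 10, 8, 4 also at distance 2).
The path 7 – 9 – 2 has 2 edges.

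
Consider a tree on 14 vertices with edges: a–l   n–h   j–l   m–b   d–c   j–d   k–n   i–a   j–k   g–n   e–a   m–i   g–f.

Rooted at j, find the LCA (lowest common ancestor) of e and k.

j

Path e→root: e a l j; path k→root: k j.
First common node: j.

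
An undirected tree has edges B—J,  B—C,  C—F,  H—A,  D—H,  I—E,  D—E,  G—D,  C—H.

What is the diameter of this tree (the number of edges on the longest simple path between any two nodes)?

Starting from J, a farthest node is I at distance 6.
One longest path: J–B–C–H–D–E–I.
So the diameter is 6.

6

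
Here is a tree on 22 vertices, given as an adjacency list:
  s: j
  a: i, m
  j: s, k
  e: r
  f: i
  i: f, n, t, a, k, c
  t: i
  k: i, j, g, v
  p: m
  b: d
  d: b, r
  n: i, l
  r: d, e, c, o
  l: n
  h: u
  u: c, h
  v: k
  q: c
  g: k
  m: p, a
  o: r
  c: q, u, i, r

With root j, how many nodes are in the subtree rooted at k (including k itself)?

k's subtree: {k, i, v, g, c, a, f, n, t, r, q, u, m, l, e, d, o, h, p, b}, size 20.

20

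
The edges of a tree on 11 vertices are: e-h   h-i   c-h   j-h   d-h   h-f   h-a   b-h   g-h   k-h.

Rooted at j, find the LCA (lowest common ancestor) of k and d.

h

k's ancestor chain is k, h, j and d's is d, h, j; they first meet at h.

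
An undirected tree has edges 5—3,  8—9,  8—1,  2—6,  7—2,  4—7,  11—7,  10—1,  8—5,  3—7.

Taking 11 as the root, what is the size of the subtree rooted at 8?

4

Descendants of 8 (including itself): 8, 1, 9, 10. That's 4.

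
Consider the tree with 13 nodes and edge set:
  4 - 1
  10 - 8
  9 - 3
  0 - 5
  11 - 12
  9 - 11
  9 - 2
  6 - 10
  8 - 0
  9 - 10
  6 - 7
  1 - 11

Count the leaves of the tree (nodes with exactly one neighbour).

6

Degree-1 nodes: 2, 3, 4, 5, 7, 12 — 6 of them.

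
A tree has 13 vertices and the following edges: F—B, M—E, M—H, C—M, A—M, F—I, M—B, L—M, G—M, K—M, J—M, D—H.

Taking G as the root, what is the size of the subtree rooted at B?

The subtree rooted at B contains: B, F, I — 3 nodes.

3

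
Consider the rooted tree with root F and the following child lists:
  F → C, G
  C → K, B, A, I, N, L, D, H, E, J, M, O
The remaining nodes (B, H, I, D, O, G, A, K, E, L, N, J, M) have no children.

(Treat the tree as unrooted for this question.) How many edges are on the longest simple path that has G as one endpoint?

3

A farthest node from G is E (L, B, O, J, I, M, H, D, K, N, A also at distance 3).
The path G – F – C – E has 3 edges.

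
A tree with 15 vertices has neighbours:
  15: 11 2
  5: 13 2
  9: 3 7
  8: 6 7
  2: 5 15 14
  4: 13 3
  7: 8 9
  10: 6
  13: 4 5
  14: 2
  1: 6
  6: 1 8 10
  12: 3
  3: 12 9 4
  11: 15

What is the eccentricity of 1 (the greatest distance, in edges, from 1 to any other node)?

11

Distances from 1 peak at 11, attained at 11.
1–6–8–7–9–3–4–13–5–2–15–11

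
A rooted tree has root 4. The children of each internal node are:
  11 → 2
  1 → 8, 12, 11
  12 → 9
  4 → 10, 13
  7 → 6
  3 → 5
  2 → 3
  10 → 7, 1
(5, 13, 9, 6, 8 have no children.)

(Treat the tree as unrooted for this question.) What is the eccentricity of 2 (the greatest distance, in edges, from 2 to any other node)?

5

A farthest node from 2 is 13 (6 also at distance 5).
The path 2–11–1–10–4–13 has 5 edges.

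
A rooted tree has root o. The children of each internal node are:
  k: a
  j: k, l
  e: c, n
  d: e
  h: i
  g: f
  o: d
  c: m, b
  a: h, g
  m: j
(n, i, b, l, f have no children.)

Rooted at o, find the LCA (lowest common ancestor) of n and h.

e

Ancestors of n (toward the root): n, e, d, o.
Ancestors of h: h, a, k, j, m, c, e, d, o.
The deepest node appearing in both lists is e.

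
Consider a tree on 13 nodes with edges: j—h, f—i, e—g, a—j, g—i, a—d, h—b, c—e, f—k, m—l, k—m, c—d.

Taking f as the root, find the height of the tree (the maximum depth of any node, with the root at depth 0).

A deepest node is b, reached by f → i → g → e → c → d → a → j → h → b.
That path has 9 edges, so the height is 9.

9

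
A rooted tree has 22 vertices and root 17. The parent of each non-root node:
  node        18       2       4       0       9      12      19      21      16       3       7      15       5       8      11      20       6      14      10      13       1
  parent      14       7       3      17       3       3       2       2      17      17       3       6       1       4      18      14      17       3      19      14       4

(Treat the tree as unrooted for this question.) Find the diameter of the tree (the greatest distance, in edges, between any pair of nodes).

BFS from 10 reaches 5 last, at distance 7; BFS from 5 confirms no node is farther.
Path: 10 - 19 - 2 - 7 - 3 - 4 - 1 - 5.

7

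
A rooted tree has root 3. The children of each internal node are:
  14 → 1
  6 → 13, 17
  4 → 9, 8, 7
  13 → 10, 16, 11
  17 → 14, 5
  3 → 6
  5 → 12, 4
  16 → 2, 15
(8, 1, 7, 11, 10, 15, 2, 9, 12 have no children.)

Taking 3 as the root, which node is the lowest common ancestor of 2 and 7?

2's ancestor chain is 2, 16, 13, 6, 3 and 7's is 7, 4, 5, 17, 6, 3; they first meet at 6.

6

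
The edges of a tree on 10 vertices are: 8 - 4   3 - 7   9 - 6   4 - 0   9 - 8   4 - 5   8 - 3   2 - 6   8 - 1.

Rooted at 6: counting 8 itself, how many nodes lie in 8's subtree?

Descendants of 8 (including itself): 8, 4, 3, 1, 0, 5, 7. That's 7.

7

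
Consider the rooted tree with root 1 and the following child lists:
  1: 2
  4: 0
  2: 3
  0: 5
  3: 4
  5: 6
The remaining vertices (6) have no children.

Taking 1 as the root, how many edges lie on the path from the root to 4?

1–2–3–4 — 3 edges.

3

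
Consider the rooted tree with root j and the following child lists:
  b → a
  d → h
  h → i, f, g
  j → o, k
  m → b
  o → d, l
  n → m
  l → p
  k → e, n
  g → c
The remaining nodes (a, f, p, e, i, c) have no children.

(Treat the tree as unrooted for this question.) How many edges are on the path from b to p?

7

b - m - n - k - j - o - l - p: 7 edges.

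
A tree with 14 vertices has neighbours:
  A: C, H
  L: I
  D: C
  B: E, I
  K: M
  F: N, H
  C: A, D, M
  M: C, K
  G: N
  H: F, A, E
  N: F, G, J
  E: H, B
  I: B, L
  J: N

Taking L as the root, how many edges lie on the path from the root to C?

6

Path from L to C: L – I – B – E – H – A – C, which has 6 edges.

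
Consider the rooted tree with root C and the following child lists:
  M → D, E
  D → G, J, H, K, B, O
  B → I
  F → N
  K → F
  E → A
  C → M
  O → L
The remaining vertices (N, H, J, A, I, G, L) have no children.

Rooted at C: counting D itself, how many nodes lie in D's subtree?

11

Descendants of D (including itself): D, J, K, G, O, B, H, F, L, I, N. That's 11.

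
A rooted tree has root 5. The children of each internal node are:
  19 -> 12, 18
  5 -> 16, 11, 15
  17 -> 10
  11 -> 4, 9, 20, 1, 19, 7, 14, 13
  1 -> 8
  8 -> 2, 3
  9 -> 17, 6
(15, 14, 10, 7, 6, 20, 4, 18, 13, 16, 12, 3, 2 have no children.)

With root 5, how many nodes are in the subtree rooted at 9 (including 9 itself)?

Descendants of 9 (including itself): 9, 17, 6, 10. That's 4.

4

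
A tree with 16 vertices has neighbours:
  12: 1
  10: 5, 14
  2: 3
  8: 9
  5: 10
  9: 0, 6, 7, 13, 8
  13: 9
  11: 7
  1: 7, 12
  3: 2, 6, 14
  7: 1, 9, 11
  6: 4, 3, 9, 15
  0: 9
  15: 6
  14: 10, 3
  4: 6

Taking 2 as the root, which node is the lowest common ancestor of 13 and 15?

6

Ancestors of 13 (toward the root): 13, 9, 6, 3, 2.
Ancestors of 15: 15, 6, 3, 2.
The deepest node appearing in both lists is 6.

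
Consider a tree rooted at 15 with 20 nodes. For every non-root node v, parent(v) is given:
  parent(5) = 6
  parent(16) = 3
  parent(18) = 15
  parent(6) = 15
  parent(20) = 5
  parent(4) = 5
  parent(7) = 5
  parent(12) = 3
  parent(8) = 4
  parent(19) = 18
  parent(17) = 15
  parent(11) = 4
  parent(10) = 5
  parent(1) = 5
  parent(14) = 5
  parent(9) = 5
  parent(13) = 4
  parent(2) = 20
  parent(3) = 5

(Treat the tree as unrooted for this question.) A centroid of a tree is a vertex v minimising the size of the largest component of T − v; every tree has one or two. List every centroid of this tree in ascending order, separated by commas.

5

If 5 is removed the pieces have sizes 5, 4, 3, 2, 1, 1, 1, 1, 1, all ≤ ⌊20/2⌋ = 10.
Every other node leaves some component of size > 10, so the centroid is unique.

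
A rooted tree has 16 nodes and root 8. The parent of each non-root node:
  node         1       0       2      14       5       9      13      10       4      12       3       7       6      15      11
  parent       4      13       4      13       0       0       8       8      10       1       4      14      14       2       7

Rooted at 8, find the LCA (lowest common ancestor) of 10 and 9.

8

Path 10→root: 10 8; path 9→root: 9 0 13 8.
First common node: 8.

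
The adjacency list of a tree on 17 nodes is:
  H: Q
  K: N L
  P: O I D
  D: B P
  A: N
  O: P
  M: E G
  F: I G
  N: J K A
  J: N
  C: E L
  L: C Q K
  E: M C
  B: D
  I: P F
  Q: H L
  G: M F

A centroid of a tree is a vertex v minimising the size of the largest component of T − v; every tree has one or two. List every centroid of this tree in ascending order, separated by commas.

Delete E: the remaining components have sizes 8, 8. Max 8 ≤ 8, so E is a centroid.
Every other node leaves some component of size > 8, so the centroid is unique.

E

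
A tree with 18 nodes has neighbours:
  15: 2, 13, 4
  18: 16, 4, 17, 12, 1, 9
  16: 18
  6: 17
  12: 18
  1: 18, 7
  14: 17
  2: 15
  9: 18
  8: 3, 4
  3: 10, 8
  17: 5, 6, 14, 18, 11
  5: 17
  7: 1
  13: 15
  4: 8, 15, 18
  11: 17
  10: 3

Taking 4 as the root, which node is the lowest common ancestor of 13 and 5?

13's ancestor chain is 13, 15, 4 and 5's is 5, 17, 18, 4; they first meet at 4.

4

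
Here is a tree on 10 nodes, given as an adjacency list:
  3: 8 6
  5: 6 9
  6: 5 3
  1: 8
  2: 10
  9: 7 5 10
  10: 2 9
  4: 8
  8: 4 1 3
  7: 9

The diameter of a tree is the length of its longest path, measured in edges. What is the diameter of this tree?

A longest path is 4-8-3-6-5-9-10-2, with 7 edges.

7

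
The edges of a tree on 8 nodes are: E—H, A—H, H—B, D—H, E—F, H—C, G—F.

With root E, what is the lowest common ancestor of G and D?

E

G's ancestor chain is G, F, E and D's is D, H, E; they first meet at E.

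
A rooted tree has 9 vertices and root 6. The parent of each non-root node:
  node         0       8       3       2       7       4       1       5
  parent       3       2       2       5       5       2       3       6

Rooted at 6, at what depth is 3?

3

Path from 6 to 3: 6 → 5 → 2 → 3, which has 3 edges.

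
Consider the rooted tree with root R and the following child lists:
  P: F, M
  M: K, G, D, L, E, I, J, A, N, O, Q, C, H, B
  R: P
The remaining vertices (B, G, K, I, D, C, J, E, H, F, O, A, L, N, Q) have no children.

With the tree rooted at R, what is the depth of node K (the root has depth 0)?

Path from R to K: R → P → M → K, which has 3 edges.

3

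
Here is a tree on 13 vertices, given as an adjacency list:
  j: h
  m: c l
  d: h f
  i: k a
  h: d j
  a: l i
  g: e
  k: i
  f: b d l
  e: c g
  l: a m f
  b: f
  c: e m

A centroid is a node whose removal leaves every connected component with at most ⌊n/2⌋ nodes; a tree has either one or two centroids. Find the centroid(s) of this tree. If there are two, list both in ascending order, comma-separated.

If l is removed the pieces have sizes 5, 4, 3, all ≤ ⌊13/2⌋ = 6.
Every other node leaves some component of size > 6, so the centroid is unique.

l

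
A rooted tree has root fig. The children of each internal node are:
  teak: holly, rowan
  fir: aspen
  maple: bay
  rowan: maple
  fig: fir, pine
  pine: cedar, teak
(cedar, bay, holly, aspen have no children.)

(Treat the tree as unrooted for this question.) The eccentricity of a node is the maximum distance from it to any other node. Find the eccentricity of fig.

A farthest node from fig is bay.
The path fig–pine–teak–rowan–maple–bay has 5 edges.

5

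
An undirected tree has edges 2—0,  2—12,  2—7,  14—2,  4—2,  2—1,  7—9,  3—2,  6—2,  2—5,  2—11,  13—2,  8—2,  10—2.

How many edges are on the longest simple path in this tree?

3

Starting from 9, a farthest node is 8 at distance 3.
One longest path: 9 – 7 – 2 – 8.
So the diameter is 3.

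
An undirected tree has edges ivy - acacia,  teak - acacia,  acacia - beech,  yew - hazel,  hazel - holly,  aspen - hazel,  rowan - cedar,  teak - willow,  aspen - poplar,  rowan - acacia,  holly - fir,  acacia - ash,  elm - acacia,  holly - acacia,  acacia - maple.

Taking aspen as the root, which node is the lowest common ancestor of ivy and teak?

acacia

ivy's ancestor chain is ivy, acacia, holly, hazel, aspen and teak's is teak, acacia, holly, hazel, aspen; they first meet at acacia.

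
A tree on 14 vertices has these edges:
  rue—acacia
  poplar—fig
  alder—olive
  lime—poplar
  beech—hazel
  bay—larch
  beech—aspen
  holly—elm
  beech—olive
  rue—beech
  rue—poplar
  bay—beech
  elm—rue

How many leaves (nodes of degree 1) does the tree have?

Exactly 8 nodes have a single neighbour: acacia, alder, aspen, fig, hazel, holly, larch, lime.

8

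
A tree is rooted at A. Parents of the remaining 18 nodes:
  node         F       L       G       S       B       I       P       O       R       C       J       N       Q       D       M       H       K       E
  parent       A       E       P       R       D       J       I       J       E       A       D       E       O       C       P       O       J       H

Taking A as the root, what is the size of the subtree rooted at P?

P's subtree: {P, G, M}, size 3.

3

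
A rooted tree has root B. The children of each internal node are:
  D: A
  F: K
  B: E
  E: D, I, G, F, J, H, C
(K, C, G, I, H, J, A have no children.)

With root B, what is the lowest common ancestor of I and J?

E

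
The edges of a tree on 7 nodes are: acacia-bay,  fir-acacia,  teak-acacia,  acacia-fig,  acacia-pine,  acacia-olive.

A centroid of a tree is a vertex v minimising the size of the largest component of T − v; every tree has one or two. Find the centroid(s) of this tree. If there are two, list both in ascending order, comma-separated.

acacia

Removing acacia splits the tree into components of sizes 1, 1, 1, 1, 1, 1; the largest is 1 ≤ ⌊7/2⌋ = 3.
Every other node leaves some component of size > 3, so the centroid is unique.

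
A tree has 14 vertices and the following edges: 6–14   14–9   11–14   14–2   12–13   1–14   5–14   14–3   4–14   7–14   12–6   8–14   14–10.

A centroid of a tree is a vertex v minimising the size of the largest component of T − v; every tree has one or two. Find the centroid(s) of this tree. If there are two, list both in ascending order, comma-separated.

14

Delete 14: the remaining components have sizes 3, 1, 1, 1, 1, 1, 1, 1, 1, 1, 1. Max 3 ≤ 7, so 14 is a centroid.
No neighbour of 14 does as well, so 14 is the unique centroid.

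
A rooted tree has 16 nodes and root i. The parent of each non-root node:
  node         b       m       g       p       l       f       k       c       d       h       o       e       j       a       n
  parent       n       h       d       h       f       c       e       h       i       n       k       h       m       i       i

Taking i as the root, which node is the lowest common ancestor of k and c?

h

Path k→root: k e h n i; path c→root: c h n i.
First common node: h.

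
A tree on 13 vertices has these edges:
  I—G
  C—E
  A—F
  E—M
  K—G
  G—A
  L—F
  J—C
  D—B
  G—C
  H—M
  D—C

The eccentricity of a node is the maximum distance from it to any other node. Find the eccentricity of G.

4

The node farthest from G is H, via G–C–E–M–H — 4 edges.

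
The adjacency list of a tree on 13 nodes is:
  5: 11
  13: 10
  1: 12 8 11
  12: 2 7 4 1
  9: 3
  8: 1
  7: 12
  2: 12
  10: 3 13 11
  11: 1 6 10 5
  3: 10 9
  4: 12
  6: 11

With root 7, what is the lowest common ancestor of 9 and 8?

1

Path 9→root: 9 3 10 11 1 12 7; path 8→root: 8 1 12 7.
First common node: 1.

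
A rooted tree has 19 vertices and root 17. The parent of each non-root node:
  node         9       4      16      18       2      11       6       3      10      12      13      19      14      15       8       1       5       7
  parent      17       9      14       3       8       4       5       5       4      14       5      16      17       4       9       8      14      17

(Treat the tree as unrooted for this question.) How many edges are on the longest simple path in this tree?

7

Starting from 18, a farthest node is 1 at distance 7.
One longest path: 18–3–5–14–17–9–8–1.
So the diameter is 7.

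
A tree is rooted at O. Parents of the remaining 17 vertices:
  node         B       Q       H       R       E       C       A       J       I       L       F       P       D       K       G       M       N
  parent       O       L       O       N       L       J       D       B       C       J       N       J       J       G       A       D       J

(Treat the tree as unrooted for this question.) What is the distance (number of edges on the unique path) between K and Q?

The path is K – G – A – D – J – L – Q, which has 6 edges.

6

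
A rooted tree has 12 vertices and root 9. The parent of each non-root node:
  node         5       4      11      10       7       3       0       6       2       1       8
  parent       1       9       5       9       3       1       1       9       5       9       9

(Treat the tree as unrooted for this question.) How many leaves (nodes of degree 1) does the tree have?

The leaves are 0, 2, 4, 6, 7, 8, 10, 11.
That is 8 leaves.

8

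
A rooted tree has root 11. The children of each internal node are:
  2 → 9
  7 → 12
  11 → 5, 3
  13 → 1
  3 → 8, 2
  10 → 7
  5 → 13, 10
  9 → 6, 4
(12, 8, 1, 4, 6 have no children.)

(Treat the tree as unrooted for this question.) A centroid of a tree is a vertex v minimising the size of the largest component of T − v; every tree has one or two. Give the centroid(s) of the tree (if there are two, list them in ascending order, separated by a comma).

11

Removing 11 splits the tree into components of sizes 6, 6; the largest is 6 ≤ ⌊13/2⌋ = 6.
Every other node leaves some component of size > 6, so the centroid is unique.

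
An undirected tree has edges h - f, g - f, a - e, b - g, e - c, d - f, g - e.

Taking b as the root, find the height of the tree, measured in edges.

3

A deepest node is c, reached by b–g–e–c.
That path has 3 edges, so the height is 3.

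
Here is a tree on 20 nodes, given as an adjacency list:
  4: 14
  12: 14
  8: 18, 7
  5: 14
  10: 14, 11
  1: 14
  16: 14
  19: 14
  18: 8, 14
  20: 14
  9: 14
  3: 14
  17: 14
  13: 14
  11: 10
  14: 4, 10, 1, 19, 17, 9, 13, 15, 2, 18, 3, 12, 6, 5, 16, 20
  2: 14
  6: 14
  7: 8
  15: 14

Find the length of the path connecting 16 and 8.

Walking from 16: 16–14–18–8. Length 3.

3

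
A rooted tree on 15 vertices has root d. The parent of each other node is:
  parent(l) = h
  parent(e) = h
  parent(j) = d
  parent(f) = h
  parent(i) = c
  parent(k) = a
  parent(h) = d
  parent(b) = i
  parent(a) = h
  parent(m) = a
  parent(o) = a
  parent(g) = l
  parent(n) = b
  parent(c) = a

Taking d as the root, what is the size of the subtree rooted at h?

13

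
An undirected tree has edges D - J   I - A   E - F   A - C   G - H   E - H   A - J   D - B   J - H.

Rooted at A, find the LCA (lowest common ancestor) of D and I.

Path D→root: D J A; path I→root: I A.
First common node: A.

A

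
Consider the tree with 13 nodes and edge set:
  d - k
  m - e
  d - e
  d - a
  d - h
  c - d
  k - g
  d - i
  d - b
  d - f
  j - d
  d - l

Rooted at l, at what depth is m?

3

Climbing from m to the root: m → e → d → l. That's 3 steps.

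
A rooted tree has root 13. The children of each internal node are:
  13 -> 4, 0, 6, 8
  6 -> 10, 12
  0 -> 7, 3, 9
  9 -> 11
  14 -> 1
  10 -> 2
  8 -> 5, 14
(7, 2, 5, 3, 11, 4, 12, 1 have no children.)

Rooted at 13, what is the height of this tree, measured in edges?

3

A deepest node is 1, reached by 13-8-14-1.
That path has 3 edges, so the height is 3.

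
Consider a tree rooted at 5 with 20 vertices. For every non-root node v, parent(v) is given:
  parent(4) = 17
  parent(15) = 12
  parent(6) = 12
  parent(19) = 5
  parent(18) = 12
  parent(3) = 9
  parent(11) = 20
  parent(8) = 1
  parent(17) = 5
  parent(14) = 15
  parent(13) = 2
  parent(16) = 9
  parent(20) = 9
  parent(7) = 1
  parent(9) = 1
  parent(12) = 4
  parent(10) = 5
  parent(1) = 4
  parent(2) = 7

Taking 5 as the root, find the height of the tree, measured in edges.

6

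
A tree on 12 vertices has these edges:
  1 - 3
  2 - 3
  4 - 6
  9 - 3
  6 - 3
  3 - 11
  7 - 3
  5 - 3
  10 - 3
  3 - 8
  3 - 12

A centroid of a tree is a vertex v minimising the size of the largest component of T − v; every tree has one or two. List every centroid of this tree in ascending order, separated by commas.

Delete 3: the remaining components have sizes 2, 1, 1, 1, 1, 1, 1, 1, 1, 1. Max 2 ≤ 6, so 3 is a centroid.
No neighbour of 3 does as well, so 3 is the unique centroid.

3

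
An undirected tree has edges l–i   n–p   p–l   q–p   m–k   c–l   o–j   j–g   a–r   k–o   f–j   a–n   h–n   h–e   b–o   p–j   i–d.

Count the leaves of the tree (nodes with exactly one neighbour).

Degree-1 nodes: b, c, d, e, f, g, m, q, r — 9 of them.

9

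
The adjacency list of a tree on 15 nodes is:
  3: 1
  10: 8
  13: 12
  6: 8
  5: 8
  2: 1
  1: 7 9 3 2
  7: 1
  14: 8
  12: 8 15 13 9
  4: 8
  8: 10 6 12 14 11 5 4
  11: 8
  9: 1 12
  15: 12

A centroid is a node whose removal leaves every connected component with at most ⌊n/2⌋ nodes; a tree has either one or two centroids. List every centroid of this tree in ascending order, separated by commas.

Removing 12 splits the tree into components of sizes 7, 5, 1, 1; the largest is 7 ≤ ⌊15/2⌋ = 7.
No neighbour of 12 does as well, so 12 is the unique centroid.

12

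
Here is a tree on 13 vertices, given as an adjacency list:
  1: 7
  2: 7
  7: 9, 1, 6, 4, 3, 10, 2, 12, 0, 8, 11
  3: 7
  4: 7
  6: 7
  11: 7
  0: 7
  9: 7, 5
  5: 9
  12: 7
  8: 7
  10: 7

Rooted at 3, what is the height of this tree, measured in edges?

A deepest node is 5, reached by 3-7-9-5.
That path has 3 edges, so the height is 3.

3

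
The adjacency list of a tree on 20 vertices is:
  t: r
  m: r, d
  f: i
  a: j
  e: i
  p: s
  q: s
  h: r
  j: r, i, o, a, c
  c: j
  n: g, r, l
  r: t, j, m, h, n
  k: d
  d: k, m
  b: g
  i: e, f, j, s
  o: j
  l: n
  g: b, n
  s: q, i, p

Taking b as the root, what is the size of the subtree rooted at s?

Descendants of s (including itself): s, p, q. That's 3.

3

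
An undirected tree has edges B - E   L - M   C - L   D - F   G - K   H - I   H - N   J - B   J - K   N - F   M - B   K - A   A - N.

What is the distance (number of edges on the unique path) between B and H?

5

B - J - K - A - N - H: 5 edges.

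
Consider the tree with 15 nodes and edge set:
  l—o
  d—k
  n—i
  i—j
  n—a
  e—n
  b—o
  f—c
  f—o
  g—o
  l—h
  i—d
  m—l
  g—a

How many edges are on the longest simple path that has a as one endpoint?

The node farthest from a is h (c, m, k also at distance 4), via a–g–o–l–h — 4 edges.

4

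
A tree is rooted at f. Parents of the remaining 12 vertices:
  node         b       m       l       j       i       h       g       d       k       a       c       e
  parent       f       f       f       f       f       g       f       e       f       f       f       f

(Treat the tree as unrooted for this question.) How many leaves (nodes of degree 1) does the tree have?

10

Degree-1 nodes: a, b, c, d, h, i, j, k, l, m — 10 of them.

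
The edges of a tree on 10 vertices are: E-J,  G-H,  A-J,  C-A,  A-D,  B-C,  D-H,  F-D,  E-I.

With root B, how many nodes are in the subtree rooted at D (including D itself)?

Descendants of D (including itself): D, H, F, G. That's 4.

4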